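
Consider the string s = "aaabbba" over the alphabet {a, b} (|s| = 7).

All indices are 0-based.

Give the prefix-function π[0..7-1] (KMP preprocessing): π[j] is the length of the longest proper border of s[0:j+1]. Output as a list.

π[0] = 0
j=1 s[j]='a': π[1]=1 (border 'a')
j=2 s[j]='a': π[2]=2 (border 'aa')
j=3 s[j]='b': k: 2→1→0; π[3]=0 (border '')
j=4 s[j]='b': π[4]=0 (border '')
j=5 s[j]='b': π[5]=0 (border '')
j=6 s[j]='a': π[6]=1 (border 'a')

[0, 1, 2, 0, 0, 0, 1]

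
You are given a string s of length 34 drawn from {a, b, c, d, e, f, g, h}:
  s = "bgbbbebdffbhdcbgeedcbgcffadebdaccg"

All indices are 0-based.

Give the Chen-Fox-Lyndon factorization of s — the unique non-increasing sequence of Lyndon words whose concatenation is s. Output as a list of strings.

["bg", "bbbebdffbhdcbgeedcbgcff", "adebd", "accg"]

emit factor 1: 'bg' (i=0, period=2)
emit factor 2: 'bbbebdffbhdcbgeedcbgcff' (i=2, period=23)
emit factor 3: 'adebd' (i=25, period=5)
emit factor 4: 'accg' (i=30, period=4)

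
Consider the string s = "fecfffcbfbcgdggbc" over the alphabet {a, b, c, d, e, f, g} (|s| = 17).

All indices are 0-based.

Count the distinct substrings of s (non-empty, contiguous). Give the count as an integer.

rank | idx | suffix
   0 |  15 | bc
   1 |   9 | bcgdggbc
   2 |   7 | bfbcgdggbc
   3 |  16 | c
   4 |   6 | cbfbcgdggbc
   5 |   2 | cfffcbfbcgdggbc
   6 |  10 | cgdggbc
   7 |  12 | dggbc
   8 |   1 | ecfffcbfbcgdggbc
   9 |   8 | fbcgdggbc
  10 |   5 | fcbfbcgdggbc
  11 |   0 | fecfffcbfbcgdggbc
  12 |   4 | ffcbfbcgdggbc
  13 |   3 | fffcbfbcgdggbc
  14 |  14 | gbc
  15 |  11 | gdggbc
  16 |  13 | ggbc

SA = [15, 9, 7, 16, 6, 2, 10, 12, 1, 8, 5, 0, 4, 3, 14, 11, 13]
i: (SA[i-1],SA[i]) lcp shared
  1: (15,9) 2 'bc'
  2: (9,7) 1 'b'
  3: (7,16) 0 ''
  4: (16,6) 1 'c'
  5: (6,2) 1 'c'
  6: (2,10) 1 'c'
  7: (10,12) 0 ''
  8: (12,1) 0 ''
  9: (1,8) 0 ''
  10: (8,5) 1 'f'
  11: (5,0) 1 'f'
  12: (0,4) 1 'f'
  13: (4,3) 2 'ff'
  14: (3,14) 0 ''
  15: (14,11) 1 'g'
  16: (11,13) 1 'g'

n(n+1)/2 = 17·18/2 = 153
Σ LCP = 0 + 2 + 1 + 0 + 1 + 1 + 1 + 0 + 0 + 0 + 1 + 1 + 1 + 2 + 0 + 1 + 1 = 13
distinct = 153 − 13 = 140

140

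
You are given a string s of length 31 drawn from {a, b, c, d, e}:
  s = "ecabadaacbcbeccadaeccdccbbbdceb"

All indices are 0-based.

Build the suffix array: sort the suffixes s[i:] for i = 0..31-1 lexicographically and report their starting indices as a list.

rank | idx | suffix
   0 |   6 | aacbcbeccadaeccdccbbbdceb
   1 |   2 | abadaacbcbeccadaeccdccbbbdceb
   2 |   7 | acbcbeccadaeccdccbbbdceb
   3 |   4 | adaacbcbeccadaeccdccbbbdceb
   4 |  15 | adaeccdccbbbdceb
   5 |  17 | aeccdccbbbdceb
   6 |  30 | b
   7 |   3 | badaacbcbeccadaeccdccbbbdceb
   8 |  24 | bbbdceb
   9 |  25 | bbdceb
  10 |   9 | bcbeccadaeccdccbbbdceb
  11 |  26 | bdceb
  12 |  11 | beccadaeccdccbbbdceb
  13 |   1 | cabadaacbcbeccadaeccdccbbbdceb
  14 |  14 | cadaeccdccbbbdceb
  15 |  23 | cbbbdceb
  16 |   8 | cbcbeccadaeccdccbbbdceb
  17 |  10 | cbeccadaeccdccbbbdceb
  18 |  13 | ccadaeccdccbbbdceb
  19 |  22 | ccbbbdceb
  20 |  19 | ccdccbbbdceb
  21 |  20 | cdccbbbdceb
  22 |  28 | ceb
  23 |   5 | daacbcbeccadaeccdccbbbdceb
  24 |  16 | daeccdccbbbdceb
  25 |  21 | dccbbbdceb
  26 |  27 | dceb
  27 |  29 | eb
  28 |   0 | ecabadaacbcbeccadaeccdccbbbdceb
  29 |  12 | eccadaeccdccbbbdceb
  30 |  18 | eccdccbbbdceb

[6, 2, 7, 4, 15, 17, 30, 3, 24, 25, 9, 26, 11, 1, 14, 23, 8, 10, 13, 22, 19, 20, 28, 5, 16, 21, 27, 29, 0, 12, 18]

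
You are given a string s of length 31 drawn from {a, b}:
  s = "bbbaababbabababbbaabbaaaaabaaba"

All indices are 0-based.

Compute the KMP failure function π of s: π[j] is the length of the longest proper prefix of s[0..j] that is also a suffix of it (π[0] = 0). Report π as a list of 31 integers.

[0, 1, 2, 0, 0, 1, 0, 1, 2, 0, 1, 0, 1, 0, 1, 2, 3, 4, 5, 6, 2, 0, 0, 0, 0, 0, 1, 0, 0, 1, 0]

π[0] = 0
j=1 s[j]='b': π[1]=1 (border 'b')
j=2 s[j]='b': π[2]=2 (border 'bb')
j=3 s[j]='a': k: 2→1→0; π[3]=0 (border '')
j=4 s[j]='a': π[4]=0 (border '')
j=5 s[j]='b': π[5]=1 (border 'b')
j=6 s[j]='a': k: 1→0; π[6]=0 (border '')
j=7 s[j]='b': π[7]=1 (border 'b')
j=8 s[j]='b': π[8]=2 (border 'bb')
j=9 s[j]='a': k: 2→1→0; π[9]=0 (border '')
j=10 s[j]='b': π[10]=1 (border 'b')
j=11 s[j]='a': k: 1→0; π[11]=0 (border '')
j=12 s[j]='b': π[12]=1 (border 'b')
j=13 s[j]='a': k: 1→0; π[13]=0 (border '')
j=14 s[j]='b': π[14]=1 (border 'b')
j=15 s[j]='b': π[15]=2 (border 'bb')
j=16 s[j]='b': π[16]=3 (border 'bbb')
j=17 s[j]='a': π[17]=4 (border 'bbba')
j=18 s[j]='a': π[18]=5 (border 'bbbaa')
j=19 s[j]='b': π[19]=6 (border 'bbbaab')
j=20 s[j]='b': k: 6→1; π[20]=2 (border 'bb')
j=21 s[j]='a': k: 2→1→0; π[21]=0 (border '')
j=22 s[j]='a': π[22]=0 (border '')
j=23 s[j]='a': π[23]=0 (border '')
j=24 s[j]='a': π[24]=0 (border '')
j=25 s[j]='a': π[25]=0 (border '')
j=26 s[j]='b': π[26]=1 (border 'b')
j=27 s[j]='a': k: 1→0; π[27]=0 (border '')
j=28 s[j]='a': π[28]=0 (border '')
j=29 s[j]='b': π[29]=1 (border 'b')
j=30 s[j]='a': k: 1→0; π[30]=0 (border '')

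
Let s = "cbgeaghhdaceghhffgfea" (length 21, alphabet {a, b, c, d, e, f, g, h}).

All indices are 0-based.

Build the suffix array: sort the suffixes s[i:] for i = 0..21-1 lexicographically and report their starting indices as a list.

rank→(start, suffix):
  0 → (20, 'a')
  1 → (9, 'aceghhffgfea')
  2 → (4, 'aghhdaceghhffgfea')
  3 → (1, 'bgeaghhdaceghhffgfea')
  4 → (0, 'cbgeaghhdaceghhffgfea')
  5 → (10, 'ceghhffgfea')
  6 → (8, 'daceghhffgfea')
  7 → (19, 'ea')
  8 → (3, 'eaghhdaceghhffgfea')
  9 → (11, 'eghhffgfea')
  10 → (18, 'fea')
  11 → (15, 'ffgfea')
  12 → (16, 'fgfea')
  13 → (2, 'geaghhdaceghhffgfea')
  14 → (17, 'gfea')
  15 → (5, 'ghhdaceghhffgfea')
  16 → (12, 'ghhffgfea')
  17 → (7, 'hdaceghhffgfea')
  18 → (14, 'hffgfea')
  19 → (6, 'hhdaceghhffgfea')
  20 → (13, 'hhffgfea')

[20, 9, 4, 1, 0, 10, 8, 19, 3, 11, 18, 15, 16, 2, 17, 5, 12, 7, 14, 6, 13]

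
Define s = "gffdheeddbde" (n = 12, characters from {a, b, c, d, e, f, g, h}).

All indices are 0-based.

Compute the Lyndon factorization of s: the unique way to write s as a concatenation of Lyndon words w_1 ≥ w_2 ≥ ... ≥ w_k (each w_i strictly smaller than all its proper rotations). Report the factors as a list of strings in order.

["g", "f", "f", "dhee", "d", "d", "bde"]

emit factor 1: 'g' (i=0, period=1)
emit factor 2: 'f' (i=1, period=1)
emit factor 3: 'f' (i=2, period=1)
emit factor 4: 'dhee' (i=3, period=4)
emit factor 5: 'd' (i=7, period=1)
emit factor 6: 'd' (i=8, period=1)
emit factor 7: 'bde' (i=9, period=3)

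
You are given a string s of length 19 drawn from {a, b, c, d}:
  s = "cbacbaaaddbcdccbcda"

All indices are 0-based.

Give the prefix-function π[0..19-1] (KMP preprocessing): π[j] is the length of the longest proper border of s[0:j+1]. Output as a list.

π[0] = 0
j=1 s[j]='b': π[1]=0 (border '')
j=2 s[j]='a': π[2]=0 (border '')
j=3 s[j]='c': π[3]=1 (border 'c')
j=4 s[j]='b': π[4]=2 (border 'cb')
j=5 s[j]='a': π[5]=3 (border 'cba')
j=6 s[j]='a': k: 3→0; π[6]=0 (border '')
j=7 s[j]='a': π[7]=0 (border '')
j=8 s[j]='d': π[8]=0 (border '')
j=9 s[j]='d': π[9]=0 (border '')
j=10 s[j]='b': π[10]=0 (border '')
j=11 s[j]='c': π[11]=1 (border 'c')
j=12 s[j]='d': k: 1→0; π[12]=0 (border '')
j=13 s[j]='c': π[13]=1 (border 'c')
j=14 s[j]='c': k: 1→0; π[14]=1 (border 'c')
j=15 s[j]='b': π[15]=2 (border 'cb')
j=16 s[j]='c': k: 2→0; π[16]=1 (border 'c')
j=17 s[j]='d': k: 1→0; π[17]=0 (border '')
j=18 s[j]='a': π[18]=0 (border '')

[0, 0, 0, 1, 2, 3, 0, 0, 0, 0, 0, 1, 0, 1, 1, 2, 1, 0, 0]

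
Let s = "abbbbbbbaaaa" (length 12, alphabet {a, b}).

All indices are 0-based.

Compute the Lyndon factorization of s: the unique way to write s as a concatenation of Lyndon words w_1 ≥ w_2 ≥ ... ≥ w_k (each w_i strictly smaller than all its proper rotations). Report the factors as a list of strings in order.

emit factor 1: 'abbbbbbb' (i=0, period=8)
emit factor 2: 'a' (i=8, period=1)
emit factor 3: 'a' (i=9, period=1)
emit factor 4: 'a' (i=10, period=1)
emit factor 5: 'a' (i=11, period=1)

["abbbbbbb", "a", "a", "a", "a"]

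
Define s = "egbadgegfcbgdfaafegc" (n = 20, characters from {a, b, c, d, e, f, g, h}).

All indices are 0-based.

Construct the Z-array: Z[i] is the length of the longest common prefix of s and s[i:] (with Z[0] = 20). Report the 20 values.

Z[0]=20
i=1: i≥r, start 0; Z[1]=0
i=2: i≥r, start 0; Z[2]=0
i=3: i≥r, start 0; Z[3]=0
i=4: i≥r, start 0; Z[4]=0
i=5: i≥r, start 0; Z[5]=0
i=6: i≥r, start 0; Z[6]=2 grow→box=[6,8)
i=7: min(r-i=1, Z[1]=0)=0; Z[7]=0
i=8: i≥r, start 0; Z[8]=0
i=9: i≥r, start 0; Z[9]=0
i=10: i≥r, start 0; Z[10]=0
i=11: i≥r, start 0; Z[11]=0
i=12: i≥r, start 0; Z[12]=0
i=13: i≥r, start 0; Z[13]=0
i=14: i≥r, start 0; Z[14]=0
i=15: i≥r, start 0; Z[15]=0
i=16: i≥r, start 0; Z[16]=0
i=17: i≥r, start 0; Z[17]=2 grow→box=[17,19)
i=18: min(r-i=1, Z[1]=0)=0; Z[18]=0
i=19: i≥r, start 0; Z[19]=0

[20, 0, 0, 0, 0, 0, 2, 0, 0, 0, 0, 0, 0, 0, 0, 0, 0, 2, 0, 0]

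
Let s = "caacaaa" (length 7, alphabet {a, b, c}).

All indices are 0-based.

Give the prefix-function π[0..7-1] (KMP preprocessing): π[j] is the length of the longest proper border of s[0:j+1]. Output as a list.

π[0] = 0
j=1 s[j]='a': π[1]=0 (border '')
j=2 s[j]='a': π[2]=0 (border '')
j=3 s[j]='c': π[3]=1 (border 'c')
j=4 s[j]='a': π[4]=2 (border 'ca')
j=5 s[j]='a': π[5]=3 (border 'caa')
j=6 s[j]='a': k: 3→0; π[6]=0 (border '')

[0, 0, 0, 1, 2, 3, 0]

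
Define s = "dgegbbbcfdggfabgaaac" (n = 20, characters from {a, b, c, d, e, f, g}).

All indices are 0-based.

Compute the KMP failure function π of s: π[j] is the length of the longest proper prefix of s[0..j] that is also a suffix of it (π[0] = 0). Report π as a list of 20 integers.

π[0] = 0
j=1 s[j]='g': π[1]=0 (border '')
j=2 s[j]='e': π[2]=0 (border '')
j=3 s[j]='g': π[3]=0 (border '')
j=4 s[j]='b': π[4]=0 (border '')
j=5 s[j]='b': π[5]=0 (border '')
j=6 s[j]='b': π[6]=0 (border '')
j=7 s[j]='c': π[7]=0 (border '')
j=8 s[j]='f': π[8]=0 (border '')
j=9 s[j]='d': π[9]=1 (border 'd')
j=10 s[j]='g': π[10]=2 (border 'dg')
j=11 s[j]='g': k: 2→0; π[11]=0 (border '')
j=12 s[j]='f': π[12]=0 (border '')
j=13 s[j]='a': π[13]=0 (border '')
j=14 s[j]='b': π[14]=0 (border '')
j=15 s[j]='g': π[15]=0 (border '')
j=16 s[j]='a': π[16]=0 (border '')
j=17 s[j]='a': π[17]=0 (border '')
j=18 s[j]='a': π[18]=0 (border '')
j=19 s[j]='c': π[19]=0 (border '')

[0, 0, 0, 0, 0, 0, 0, 0, 0, 1, 2, 0, 0, 0, 0, 0, 0, 0, 0, 0]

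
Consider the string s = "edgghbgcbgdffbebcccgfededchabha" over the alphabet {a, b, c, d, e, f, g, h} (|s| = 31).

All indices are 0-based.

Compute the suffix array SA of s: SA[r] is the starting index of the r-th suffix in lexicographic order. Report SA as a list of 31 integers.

[30, 27, 15, 13, 5, 8, 28, 7, 16, 17, 18, 25, 24, 22, 10, 1, 14, 23, 21, 0, 12, 20, 11, 6, 9, 19, 2, 3, 29, 26, 4]

rank | idx | suffix
   0 |  30 | a
   1 |  27 | abha
   2 |  15 | bcccgfededchabha
   3 |  13 | bebcccgfededchabha
   4 |   5 | bgcbgdffbebcccgfededchabha
   5 |   8 | bgdffbebcccgfededchabha
   6 |  28 | bha
   7 |   7 | cbgdffbebcccgfededchabha
   8 |  16 | cccgfededchabha
   9 |  17 | ccgfededchabha
  10 |  18 | cgfededchabha
  11 |  25 | chabha
  12 |  24 | dchabha
  13 |  22 | dedchabha
  14 |  10 | dffbebcccgfededchabha
  15 |   1 | dgghbgcbgdffbebcccgfededchabha
  16 |  14 | ebcccgfededchabha
  17 |  23 | edchabha
  18 |  21 | ededchabha
  19 |   0 | edgghbgcbgdffbebcccgfededchabha
  20 |  12 | fbebcccgfededchabha
  21 |  20 | fededchabha
  22 |  11 | ffbebcccgfededchabha
  23 |   6 | gcbgdffbebcccgfededchabha
  24 |   9 | gdffbebcccgfededchabha
  25 |  19 | gfededchabha
  26 |   2 | gghbgcbgdffbebcccgfededchabha
  27 |   3 | ghbgcbgdffbebcccgfededchabha
  28 |  29 | ha
  29 |  26 | habha
  30 |   4 | hbgcbgdffbebcccgfededchabha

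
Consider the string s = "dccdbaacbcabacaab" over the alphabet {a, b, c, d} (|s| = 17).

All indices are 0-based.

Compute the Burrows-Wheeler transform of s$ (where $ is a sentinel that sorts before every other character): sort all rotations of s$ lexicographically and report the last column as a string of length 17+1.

rank  rotation            last
    0  $dccdbaacbcabacaab  b
    1  aab$dccdbaacbcabac  c
    2  aacbcabacaab$dccdb  b
    3  ab$dccdbaacbcabaca  a
    4  abacaab$dccdbaacbc  c
    5  acaab$dccdbaacbcab  b
    6  acbcabacaab$dccdba  a
    7  b$dccdbaacbcabacaa  a
    8  baacbcabacaab$dccd  d
    9  bacaab$dccdbaacbca  a
   10  bcabacaab$dccdbaac  c
   11  caab$dccdbaacbcaba  a
   12  cabacaab$dccdbaacb  b
   13  cbcabacaab$dccdbaa  a
   14  ccdbaacbcabacaab$d  d
   15  cdbaacbcabacaab$dc  c
   16  dbaacbcabacaab$dcc  c
   17  dccdbaacbcabacaab$  $

bcbacbaadacabadcc$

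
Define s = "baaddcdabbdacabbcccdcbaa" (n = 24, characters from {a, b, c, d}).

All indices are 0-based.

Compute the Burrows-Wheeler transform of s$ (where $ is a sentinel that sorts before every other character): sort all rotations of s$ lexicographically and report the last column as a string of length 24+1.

aabbcddac$aabbadbcdccbcda

rank  rotation                   last
    0  $baaddcdabbdacabbcccdcbaa  a
    1  a$baaddcdabbdacabbcccdcba  a
    2  aa$baaddcdabbdacabbcccdcb  b
    3  aaddcdabbdacabbcccdcbaa$b  b
    4  abbcccdcbaa$baaddcdabbdac  c
    5  abbdacabbcccdcbaa$baaddcd  d
    6  acabbcccdcbaa$baaddcdabbd  d
    7  addcdabbdacabbcccdcbaa$ba  a
    8  baa$baaddcdabbdacabbcccdc  c
    9  baaddcdabbdacabbcccdcbaa$  $
   10  bbcccdcbaa$baaddcdabbdaca  a
   11  bbdacabbcccdcbaa$baaddcda  a
   12  bcccdcbaa$baaddcdabbdacab  b
   13  bdacabbcccdcbaa$baaddcdab  b
   14  cabbcccdcbaa$baaddcdabbda  a
   15  cbaa$baaddcdabbdacabbcccd  d
   16  cccdcbaa$baaddcdabbdacabb  b
   17  ccdcbaa$baaddcdabbdacabbc  c
   18  cdabbdacabbcccdcbaa$baadd  d
   19  cdcbaa$baaddcdabbdacabbcc  c
   20  dabbdacabbcccdcbaa$baaddc  c
   21  dacabbcccdcbaa$baaddcdabb  b
   22  dcbaa$baaddcdabbdacabbccc  c
   23  dcdabbdacabbcccdcbaa$baad  d
   24  ddcdabbdacabbcccdcbaa$baa  a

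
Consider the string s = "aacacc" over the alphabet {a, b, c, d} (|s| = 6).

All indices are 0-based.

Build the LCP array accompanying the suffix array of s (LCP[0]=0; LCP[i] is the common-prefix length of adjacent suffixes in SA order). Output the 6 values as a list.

rank→(start, suffix):
  0 → (0, 'aacacc')
  1 → (1, 'acacc')
  2 → (3, 'acc')
  3 → (5, 'c')
  4 → (2, 'cacc')
  5 → (4, 'cc')

SA = [0, 1, 3, 5, 2, 4]
rank  pair      lcp
   1  s[0:],s[1:]  1  'a'
   2  s[1:],s[3:]  2  'ac'
   3  s[3:],s[5:]  0  ''
   4  s[5:],s[2:]  1  'c'
   5  s[2:],s[4:]  1  'c'

[0, 1, 2, 0, 1, 1]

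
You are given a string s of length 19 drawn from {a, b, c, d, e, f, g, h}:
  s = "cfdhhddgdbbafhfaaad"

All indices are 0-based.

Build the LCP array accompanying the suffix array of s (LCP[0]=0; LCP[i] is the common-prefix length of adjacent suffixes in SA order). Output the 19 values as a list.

sorted suffixes:
  #0 SA[0]=15  'aaad'
  #1 SA[1]=16  'aad'
  #2 SA[2]=17  'ad'
  #3 SA[3]=11  'afhfaaad'
  #4 SA[4]=10  'bafhfaaad'
  #5 SA[5]=9  'bbafhfaaad'
  #6 SA[6]=0  'cfdhhddgdbbafhfaaad'
  #7 SA[7]=18  'd'
  #8 SA[8]=8  'dbbafhfaaad'
  #9 SA[9]=5  'ddgdbbafhfaaad'
  #10 SA[10]=6  'dgdbbafhfaaad'
  #11 SA[11]=2  'dhhddgdbbafhfaaad'
  #12 SA[12]=14  'faaad'
  #13 SA[13]=1  'fdhhddgdbbafhfaaad'
  #14 SA[14]=12  'fhfaaad'
  #15 SA[15]=7  'gdbbafhfaaad'
  #16 SA[16]=4  'hddgdbbafhfaaad'
  #17 SA[17]=13  'hfaaad'
  #18 SA[18]=3  'hhddgdbbafhfaaad'

SA = [15, 16, 17, 11, 10, 9, 0, 18, 8, 5, 6, 2, 14, 1, 12, 7, 4, 13, 3]
i: (SA[i-1],SA[i]) lcp shared
  1: (15,16) 2 'aa'
  2: (16,17) 1 'a'
  3: (17,11) 1 'a'
  4: (11,10) 0 ''
  5: (10,9) 1 'b'
  6: (9,0) 0 ''
  7: (0,18) 0 ''
  8: (18,8) 1 'd'
  9: (8,5) 1 'd'
  10: (5,6) 1 'd'
  11: (6,2) 1 'd'
  12: (2,14) 0 ''
  13: (14,1) 1 'f'
  14: (1,12) 1 'f'
  15: (12,7) 0 ''
  16: (7,4) 0 ''
  17: (4,13) 1 'h'
  18: (13,3) 1 'h'

[0, 2, 1, 1, 0, 1, 0, 0, 1, 1, 1, 1, 0, 1, 1, 0, 0, 1, 1]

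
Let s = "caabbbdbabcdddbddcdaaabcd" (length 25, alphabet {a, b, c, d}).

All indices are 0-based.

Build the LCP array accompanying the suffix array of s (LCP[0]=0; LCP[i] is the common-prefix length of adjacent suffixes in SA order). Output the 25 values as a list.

[0, 2, 3, 1, 2, 4, 0, 1, 2, 1, 3, 1, 2, 0, 1, 2, 2, 0, 1, 1, 2, 1, 1, 2, 2]

rank→(start, suffix):
  0 → (19, 'aaabcd')
  1 → (1, 'aabbbdbabcdddbddcdaaabcd')
  2 → (20, 'aabcd')
  3 → (2, 'abbbdbabcdddbddcdaaabcd')
  4 → (21, 'abcd')
  5 → (8, 'abcdddbddcdaaabcd')
  6 → (7, 'babcdddbddcdaaabcd')
  7 → (3, 'bbbdbabcdddbddcdaaabcd')
  8 → (4, 'bbdbabcdddbddcdaaabcd')
  9 → (22, 'bcd')
  10 → (9, 'bcdddbddcdaaabcd')
  11 → (5, 'bdbabcdddbddcdaaabcd')
  12 → (14, 'bddcdaaabcd')
  13 → (0, 'caabbbdbabcdddbddcdaaabcd')
  14 → (23, 'cd')
  15 → (17, 'cdaaabcd')
  16 → (10, 'cdddbddcdaaabcd')
  17 → (24, 'd')
  18 → (18, 'daaabcd')
  19 → (6, 'dbabcdddbddcdaaabcd')
  20 → (13, 'dbddcdaaabcd')
  21 → (16, 'dcdaaabcd')
  22 → (12, 'ddbddcdaaabcd')
  23 → (15, 'ddcdaaabcd')
  24 → (11, 'dddbddcdaaabcd')

SA = [19, 1, 20, 2, 21, 8, 7, 3, 4, 22, 9, 5, 14, 0, 23, 17, 10, 24, 18, 6, 13, 16, 12, 15, 11]
rank  pair      lcp
   1  s[19:],s[1:]  2  'aa'
   2  s[1:],s[20:]  3  'aab'
   3  s[20:],s[2:]  1  'a'
   4  s[2:],s[21:]  2  'ab'
   5  s[21:],s[8:]  4  'abcd'
   6  s[8:],s[7:]  0  ''
   7  s[7:],s[3:]  1  'b'
   8  s[3:],s[4:]  2  'bb'
   9  s[4:],s[22:]  1  'b'
  10  s[22:],s[9:]  3  'bcd'
  11  s[9:],s[5:]  1  'b'
  12  s[5:],s[14:]  2  'bd'
  13  s[14:],s[0:]  0  ''
  14  s[0:],s[23:]  1  'c'
  15  s[23:],s[17:]  2  'cd'
  16  s[17:],s[10:]  2  'cd'
  17  s[10:],s[24:]  0  ''
  18  s[24:],s[18:]  1  'd'
  19  s[18:],s[6:]  1  'd'
  20  s[6:],s[13:]  2  'db'
  21  s[13:],s[16:]  1  'd'
  22  s[16:],s[12:]  1  'd'
  23  s[12:],s[15:]  2  'dd'
  24  s[15:],s[11:]  2  'dd'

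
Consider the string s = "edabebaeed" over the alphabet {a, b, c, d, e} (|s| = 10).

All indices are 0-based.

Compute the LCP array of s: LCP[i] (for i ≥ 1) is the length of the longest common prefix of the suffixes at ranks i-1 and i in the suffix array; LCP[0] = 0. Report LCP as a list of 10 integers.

[0, 1, 0, 1, 0, 1, 0, 1, 2, 1]

sorted suffixes:
  #0 SA[0]=2  'abebaeed'
  #1 SA[1]=6  'aeed'
  #2 SA[2]=5  'baeed'
  #3 SA[3]=3  'bebaeed'
  #4 SA[4]=9  'd'
  #5 SA[5]=1  'dabebaeed'
  #6 SA[6]=4  'ebaeed'
  #7 SA[7]=8  'ed'
  #8 SA[8]=0  'edabebaeed'
  #9 SA[9]=7  'eed'

SA = [2, 6, 5, 3, 9, 1, 4, 8, 0, 7]
[i] adj suffixes → lcp
  [1] 2/6 → 1 ('a')
  [2] 6/5 → 0 ('')
  [3] 5/3 → 1 ('b')
  [4] 3/9 → 0 ('')
  [5] 9/1 → 1 ('d')
  [6] 1/4 → 0 ('')
  [7] 4/8 → 1 ('e')
  [8] 8/0 → 2 ('ed')
  [9] 0/7 → 1 ('e')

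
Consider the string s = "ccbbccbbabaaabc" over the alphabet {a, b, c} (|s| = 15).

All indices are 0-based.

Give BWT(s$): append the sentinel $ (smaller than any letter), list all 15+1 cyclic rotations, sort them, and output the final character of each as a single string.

rank  rotation          last
    0  $ccbbccbbabaaabc  c
    1  aaabc$ccbbccbbab  b
    2  aabc$ccbbccbbaba  a
    3  abaaabc$ccbbccbb  b
    4  abc$ccbbccbbabaa  a
    5  baaabc$ccbbccbba  a
    6  babaaabc$ccbbccb  b
    7  bbabaaabc$ccbbcc  c
    8  bbccbbabaaabc$cc  c
    9  bc$ccbbccbbabaaa  a
   10  bccbbabaaabc$ccb  b
   11  c$ccbbccbbabaaab  b
   12  cbbabaaabc$ccbbc  c
   13  cbbccbbabaaabc$c  c
   14  ccbbabaaabc$ccbb  b
   15  ccbbccbbabaaabc$  $

cbabaabccabbccb$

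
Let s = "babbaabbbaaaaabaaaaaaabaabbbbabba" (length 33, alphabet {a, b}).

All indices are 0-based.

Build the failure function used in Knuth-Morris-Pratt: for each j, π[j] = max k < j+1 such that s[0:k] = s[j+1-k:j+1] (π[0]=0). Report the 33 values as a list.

[0, 0, 1, 1, 2, 0, 1, 1, 1, 2, 0, 0, 0, 0, 1, 2, 0, 0, 0, 0, 0, 0, 1, 2, 0, 1, 1, 1, 1, 2, 3, 4, 5]

π[0] = 0
j=1 s[j]='a': π[1]=0 (border '')
j=2 s[j]='b': π[2]=1 (border 'b')
j=3 s[j]='b': k: 1→0; π[3]=1 (border 'b')
j=4 s[j]='a': π[4]=2 (border 'ba')
j=5 s[j]='a': k: 2→0; π[5]=0 (border '')
j=6 s[j]='b': π[6]=1 (border 'b')
j=7 s[j]='b': k: 1→0; π[7]=1 (border 'b')
j=8 s[j]='b': k: 1→0; π[8]=1 (border 'b')
j=9 s[j]='a': π[9]=2 (border 'ba')
j=10 s[j]='a': k: 2→0; π[10]=0 (border '')
j=11 s[j]='a': π[11]=0 (border '')
j=12 s[j]='a': π[12]=0 (border '')
j=13 s[j]='a': π[13]=0 (border '')
j=14 s[j]='b': π[14]=1 (border 'b')
j=15 s[j]='a': π[15]=2 (border 'ba')
j=16 s[j]='a': k: 2→0; π[16]=0 (border '')
j=17 s[j]='a': π[17]=0 (border '')
j=18 s[j]='a': π[18]=0 (border '')
j=19 s[j]='a': π[19]=0 (border '')
j=20 s[j]='a': π[20]=0 (border '')
j=21 s[j]='a': π[21]=0 (border '')
j=22 s[j]='b': π[22]=1 (border 'b')
j=23 s[j]='a': π[23]=2 (border 'ba')
j=24 s[j]='a': k: 2→0; π[24]=0 (border '')
j=25 s[j]='b': π[25]=1 (border 'b')
j=26 s[j]='b': k: 1→0; π[26]=1 (border 'b')
j=27 s[j]='b': k: 1→0; π[27]=1 (border 'b')
j=28 s[j]='b': k: 1→0; π[28]=1 (border 'b')
j=29 s[j]='a': π[29]=2 (border 'ba')
j=30 s[j]='b': π[30]=3 (border 'bab')
j=31 s[j]='b': π[31]=4 (border 'babb')
j=32 s[j]='a': π[32]=5 (border 'babba')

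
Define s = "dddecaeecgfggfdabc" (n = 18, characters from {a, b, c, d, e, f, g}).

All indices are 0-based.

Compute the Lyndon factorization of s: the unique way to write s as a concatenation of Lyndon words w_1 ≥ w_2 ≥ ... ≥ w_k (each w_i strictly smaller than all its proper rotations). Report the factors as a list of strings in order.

emit factor 1: 'ddde' (i=0, period=4)
emit factor 2: 'c' (i=4, period=1)
emit factor 3: 'aeecgfggfd' (i=5, period=10)
emit factor 4: 'abc' (i=15, period=3)

["ddde", "c", "aeecgfggfd", "abc"]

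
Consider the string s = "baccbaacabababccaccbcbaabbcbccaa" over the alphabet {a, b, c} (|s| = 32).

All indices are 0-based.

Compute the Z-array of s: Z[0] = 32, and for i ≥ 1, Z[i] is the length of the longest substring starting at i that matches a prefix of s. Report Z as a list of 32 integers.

[32, 0, 0, 0, 2, 0, 0, 0, 0, 2, 0, 2, 0, 1, 0, 0, 0, 0, 0, 1, 0, 2, 0, 0, 1, 1, 0, 1, 0, 0, 0, 0]

Z[0]=32
i=1: outside box; Z[1]=0
i=2: outside box; Z[2]=0
i=3: outside box; Z[3]=0
i=4: outside box; Z[4]=2 extend→box=[4,6)
i=5: min(r-i=1, Z[1]=0)=0; Z[5]=0
i=6: outside box; Z[6]=0
i=7: outside box; Z[7]=0
i=8: outside box; Z[8]=0
i=9: outside box; Z[9]=2 extend→box=[9,11)
i=10: min(r-i=1, Z[1]=0)=0; Z[10]=0
i=11: outside box; Z[11]=2 extend→box=[11,13)
i=12: min(r-i=1, Z[1]=0)=0; Z[12]=0
i=13: outside box; Z[13]=1 extend→box=[13,14)
i=14: outside box; Z[14]=0
i=15: outside box; Z[15]=0
i=16: outside box; Z[16]=0
i=17: outside box; Z[17]=0
i=18: outside box; Z[18]=0
i=19: outside box; Z[19]=1 extend→box=[19,20)
i=20: outside box; Z[20]=0
i=21: outside box; Z[21]=2 extend→box=[21,23)
i=22: min(r-i=1, Z[1]=0)=0; Z[22]=0
i=23: outside box; Z[23]=0
i=24: outside box; Z[24]=1 extend→box=[24,25)
i=25: outside box; Z[25]=1 extend→box=[25,26)
i=26: outside box; Z[26]=0
i=27: outside box; Z[27]=1 extend→box=[27,28)
i=28: outside box; Z[28]=0
i=29: outside box; Z[29]=0
i=30: outside box; Z[30]=0
i=31: outside box; Z[31]=0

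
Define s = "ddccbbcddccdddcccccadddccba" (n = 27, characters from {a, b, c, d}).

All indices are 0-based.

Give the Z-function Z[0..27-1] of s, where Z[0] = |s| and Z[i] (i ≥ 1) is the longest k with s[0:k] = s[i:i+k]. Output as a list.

Z[0]=27
i=1: outside box; Z[1]=1 scan→box=[1,2)
i=2: outside box; Z[2]=0
i=3: outside box; Z[3]=0
i=4: outside box; Z[4]=0
i=5: outside box; Z[5]=0
i=6: outside box; Z[6]=0
i=7: outside box; Z[7]=4 scan→box=[7,11)
i=8: min(r-i=3, Z[1]=1)=1; Z[8]=1
i=9: min(r-i=2, Z[2]=0)=0; Z[9]=0
i=10: min(r-i=1, Z[3]=0)=0; Z[10]=0
i=11: outside box; Z[11]=2 scan→box=[11,13)
i=12: min(r-i=1, Z[1]=1)=1; Z[12]=4 scan→box=[12,16)
i=13: min(r-i=3, Z[1]=1)=1; Z[13]=1
i=14: min(r-i=2, Z[2]=0)=0; Z[14]=0
i=15: min(r-i=1, Z[3]=0)=0; Z[15]=0
i=16: outside box; Z[16]=0
i=17: outside box; Z[17]=0
i=18: outside box; Z[18]=0
i=19: outside box; Z[19]=0
i=20: outside box; Z[20]=2 scan→box=[20,22)
i=21: min(r-i=1, Z[1]=1)=1; Z[21]=5 scan→box=[21,26)
i=22: min(r-i=4, Z[1]=1)=1; Z[22]=1
i=23: min(r-i=3, Z[2]=0)=0; Z[23]=0
i=24: min(r-i=2, Z[3]=0)=0; Z[24]=0
i=25: min(r-i=1, Z[4]=0)=0; Z[25]=0
i=26: outside box; Z[26]=0

[27, 1, 0, 0, 0, 0, 0, 4, 1, 0, 0, 2, 4, 1, 0, 0, 0, 0, 0, 0, 2, 5, 1, 0, 0, 0, 0]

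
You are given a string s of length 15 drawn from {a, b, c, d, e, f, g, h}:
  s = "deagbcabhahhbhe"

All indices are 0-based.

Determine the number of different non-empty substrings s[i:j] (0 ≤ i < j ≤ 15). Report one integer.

111

sorted suffixes:
  #0 SA[0]=6  'abhahhbhe'
  #1 SA[1]=2  'agbcabhahhbhe'
  #2 SA[2]=9  'ahhbhe'
  #3 SA[3]=4  'bcabhahhbhe'
  #4 SA[4]=7  'bhahhbhe'
  #5 SA[5]=12  'bhe'
  #6 SA[6]=5  'cabhahhbhe'
  #7 SA[7]=0  'deagbcabhahhbhe'
  #8 SA[8]=14  'e'
  #9 SA[9]=1  'eagbcabhahhbhe'
  #10 SA[10]=3  'gbcabhahhbhe'
  #11 SA[11]=8  'hahhbhe'
  #12 SA[12]=11  'hbhe'
  #13 SA[13]=13  'he'
  #14 SA[14]=10  'hhbhe'

SA = [6, 2, 9, 4, 7, 12, 5, 0, 14, 1, 3, 8, 11, 13, 10]
[i] adj suffixes → lcp
  [1] 6/2 → 1 ('a')
  [2] 2/9 → 1 ('a')
  [3] 9/4 → 0 ('')
  [4] 4/7 → 1 ('b')
  [5] 7/12 → 2 ('bh')
  [6] 12/5 → 0 ('')
  [7] 5/0 → 0 ('')
  [8] 0/14 → 0 ('')
  [9] 14/1 → 1 ('e')
  [10] 1/3 → 0 ('')
  [11] 3/8 → 0 ('')
  [12] 8/11 → 1 ('h')
  [13] 11/13 → 1 ('h')
  [14] 13/10 → 1 ('h')

n(n+1)/2 = 15·16/2 = 120
Σ LCP = 0 + 1 + 1 + 0 + 1 + 2 + 0 + 0 + 0 + 1 + 0 + 0 + 1 + 1 + 1 = 9
distinct = 120 − 9 = 111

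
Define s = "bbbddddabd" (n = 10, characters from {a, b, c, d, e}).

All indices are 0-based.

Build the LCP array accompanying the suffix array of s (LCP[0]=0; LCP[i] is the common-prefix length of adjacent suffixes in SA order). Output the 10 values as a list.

[0, 0, 2, 1, 2, 0, 1, 1, 2, 3]

sorted suffixes:
  #0 SA[0]=7  'abd'
  #1 SA[1]=0  'bbbddddabd'
  #2 SA[2]=1  'bbddddabd'
  #3 SA[3]=8  'bd'
  #4 SA[4]=2  'bddddabd'
  #5 SA[5]=9  'd'
  #6 SA[6]=6  'dabd'
  #7 SA[7]=5  'ddabd'
  #8 SA[8]=4  'dddabd'
  #9 SA[9]=3  'ddddabd'

SA = [7, 0, 1, 8, 2, 9, 6, 5, 4, 3]
i: (SA[i-1],SA[i]) lcp shared
  1: (7,0) 0 ''
  2: (0,1) 2 'bb'
  3: (1,8) 1 'b'
  4: (8,2) 2 'bd'
  5: (2,9) 0 ''
  6: (9,6) 1 'd'
  7: (6,5) 1 'd'
  8: (5,4) 2 'dd'
  9: (4,3) 3 'ddd'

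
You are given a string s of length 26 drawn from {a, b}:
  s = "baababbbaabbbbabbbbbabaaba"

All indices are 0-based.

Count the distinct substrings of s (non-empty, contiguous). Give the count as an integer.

272

rank | idx | suffix
   0 |  25 | a
   1 |  22 | aaba
   2 |   1 | aababbbaabbbbabbbbbabaaba
   3 |   8 | aabbbbabbbbbabaaba
   4 |  23 | aba
   5 |  20 | abaaba
   6 |   2 | ababbbaabbbbabbbbbabaaba
   7 |   4 | abbbaabbbbabbbbbabaaba
   8 |   9 | abbbbabbbbbabaaba
   9 |  14 | abbbbbabaaba
  10 |  24 | ba
  11 |  21 | baaba
  12 |   0 | baababbbaabbbbabbbbbabaaba
  13 |   7 | baabbbbabbbbbabaaba
  14 |  19 | babaaba
  15 |   3 | babbbaabbbbabbbbbabaaba
  16 |  13 | babbbbbabaaba
  17 |   6 | bbaabbbbabbbbbabaaba
  18 |  18 | bbabaaba
  19 |  12 | bbabbbbbabaaba
  20 |   5 | bbbaabbbbabbbbbabaaba
  21 |  17 | bbbabaaba
  22 |  11 | bbbabbbbbabaaba
  23 |  16 | bbbbabaaba
  24 |  10 | bbbbabbbbbabaaba
  25 |  15 | bbbbbabaaba

SA = [25, 22, 1, 8, 23, 20, 2, 4, 9, 14, 24, 21, 0, 7, 19, 3, 13, 6, 18, 12, 5, 17, 11, 16, 10, 15]
[i] adj suffixes → lcp
  [1] 25/22 → 1 ('a')
  [2] 22/1 → 4 ('aaba')
  [3] 1/8 → 3 ('aab')
  [4] 8/23 → 1 ('a')
  [5] 23/20 → 3 ('aba')
  [6] 20/2 → 3 ('aba')
  [7] 2/4 → 2 ('ab')
  [8] 4/9 → 4 ('abbb')
  [9] 9/14 → 5 ('abbbb')
  [10] 14/24 → 0 ('')
  [11] 24/21 → 2 ('ba')
  [12] 21/0 → 5 ('baaba')
  [13] 0/7 → 4 ('baab')
  [14] 7/19 → 2 ('ba')
  [15] 19/3 → 3 ('bab')
  [16] 3/13 → 5 ('babbb')
  [17] 13/6 → 1 ('b')
  [18] 6/18 → 3 ('bba')
  [19] 18/12 → 4 ('bbab')
  [20] 12/5 → 2 ('bb')
  [21] 5/17 → 4 ('bbba')
  [22] 17/11 → 5 ('bbbab')
  [23] 11/16 → 3 ('bbb')
  [24] 16/10 → 6 ('bbbbab')
  [25] 10/15 → 4 ('bbbb')

n(n+1)/2 = 26·27/2 = 351
Σ LCP = 0 + 1 + 4 + 3 + 1 + 3 + 3 + 2 + 4 + 5 + 0 + 2 + 5 + 4 + 2 + 3 + 5 + 1 + 3 + 4 + 2 + 4 + 5 + 3 + 6 + 4 = 79
distinct = 351 − 79 = 272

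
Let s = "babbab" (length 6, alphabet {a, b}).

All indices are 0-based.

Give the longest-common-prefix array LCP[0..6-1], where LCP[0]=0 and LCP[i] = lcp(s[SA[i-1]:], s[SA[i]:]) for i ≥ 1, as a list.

rank | idx | suffix
   0 |   4 | ab
   1 |   1 | abbab
   2 |   5 | b
   3 |   3 | bab
   4 |   0 | babbab
   5 |   2 | bbab

SA = [4, 1, 5, 3, 0, 2]
rank  pair      lcp
   1  s[4:],s[1:]  2  'ab'
   2  s[1:],s[5:]  0  ''
   3  s[5:],s[3:]  1  'b'
   4  s[3:],s[0:]  3  'bab'
   5  s[0:],s[2:]  1  'b'

[0, 2, 0, 1, 3, 1]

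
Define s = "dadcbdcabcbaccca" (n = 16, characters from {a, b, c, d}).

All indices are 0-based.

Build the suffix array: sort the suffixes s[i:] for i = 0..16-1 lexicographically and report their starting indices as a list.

rank | idx | suffix
   0 |  15 | a
   1 |   7 | abcbaccca
   2 |  11 | accca
   3 |   1 | adcbdcabcbaccca
   4 |  10 | baccca
   5 |   8 | bcbaccca
   6 |   4 | bdcabcbaccca
   7 |  14 | ca
   8 |   6 | cabcbaccca
   9 |   9 | cbaccca
  10 |   3 | cbdcabcbaccca
  11 |  13 | cca
  12 |  12 | ccca
  13 |   0 | dadcbdcabcbaccca
  14 |   5 | dcabcbaccca
  15 |   2 | dcbdcabcbaccca

[15, 7, 11, 1, 10, 8, 4, 14, 6, 9, 3, 13, 12, 0, 5, 2]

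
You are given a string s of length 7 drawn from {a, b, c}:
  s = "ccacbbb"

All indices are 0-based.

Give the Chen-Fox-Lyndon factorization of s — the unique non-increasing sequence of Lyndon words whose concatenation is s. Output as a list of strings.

emit factor 1: 'c' (i=0, period=1)
emit factor 2: 'c' (i=1, period=1)
emit factor 3: 'acbbb' (i=2, period=5)

["c", "c", "acbbb"]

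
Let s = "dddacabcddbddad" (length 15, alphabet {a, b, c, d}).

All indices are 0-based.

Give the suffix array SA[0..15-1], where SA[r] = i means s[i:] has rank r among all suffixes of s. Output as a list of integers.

sorted suffixes:
  #0 SA[0]=5  'abcddbddad'
  #1 SA[1]=3  'acabcddbddad'
  #2 SA[2]=13  'ad'
  #3 SA[3]=6  'bcddbddad'
  #4 SA[4]=10  'bddad'
  #5 SA[5]=4  'cabcddbddad'
  #6 SA[6]=7  'cddbddad'
  #7 SA[7]=14  'd'
  #8 SA[8]=2  'dacabcddbddad'
  #9 SA[9]=12  'dad'
  #10 SA[10]=9  'dbddad'
  #11 SA[11]=1  'ddacabcddbddad'
  #12 SA[12]=11  'ddad'
  #13 SA[13]=8  'ddbddad'
  #14 SA[14]=0  'dddacabcddbddad'

[5, 3, 13, 6, 10, 4, 7, 14, 2, 12, 9, 1, 11, 8, 0]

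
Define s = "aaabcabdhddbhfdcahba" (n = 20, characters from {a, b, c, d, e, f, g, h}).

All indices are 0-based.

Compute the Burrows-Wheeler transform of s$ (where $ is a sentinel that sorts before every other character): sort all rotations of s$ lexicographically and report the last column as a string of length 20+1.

rank  rotation               last
    0  $aaabcabdhddbhfdcahba  a
    1  a$aaabcabdhddbhfdcahb  b
    2  aaabcabdhddbhfdcahba$  $
    3  aabcabdhddbhfdcahba$a  a
    4  abcabdhddbhfdcahba$aa  a
    5  abdhddbhfdcahba$aaabc  c
    6  ahba$aaabcabdhddbhfdc  c
    7  ba$aaabcabdhddbhfdcah  h
    8  bcabdhddbhfdcahba$aaa  a
    9  bdhddbhfdcahba$aaabca  a
   10  bhfdcahba$aaabcabdhdd  d
   11  cabdhddbhfdcahba$aaab  b
   12  cahba$aaabcabdhddbhfd  d
   13  dbhfdcahba$aaabcabdhd  d
   14  dcahba$aaabcabdhddbhf  f
   15  ddbhfdcahba$aaabcabdh  h
   16  dhddbhfdcahba$aaabcab  b
   17  fdcahba$aaabcabdhddbh  h
   18  hba$aaabcabdhddbhfdca  a
   19  hddbhfdcahba$aaabcabd  d
   20  hfdcahba$aaabcabdhddb  b

ab$aacchaadbddfhbhadb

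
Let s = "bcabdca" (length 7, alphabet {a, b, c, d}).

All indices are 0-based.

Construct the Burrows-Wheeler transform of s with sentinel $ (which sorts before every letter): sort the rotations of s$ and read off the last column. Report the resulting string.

acc$adbb

rank  rotation  last
    0  $bcabdca  a
    1  a$bcabdc  c
    2  abdca$bc  c
    3  bcabdca$  $
    4  bdca$bca  a
    5  ca$bcabd  d
    6  cabdca$b  b
    7  dca$bcab  b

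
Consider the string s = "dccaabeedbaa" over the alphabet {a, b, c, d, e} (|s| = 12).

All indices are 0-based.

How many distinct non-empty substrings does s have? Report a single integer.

rank→(start, suffix):
  0 → (11, 'a')
  1 → (10, 'aa')
  2 → (3, 'aabeedbaa')
  3 → (4, 'abeedbaa')
  4 → (9, 'baa')
  5 → (5, 'beedbaa')
  6 → (2, 'caabeedbaa')
  7 → (1, 'ccaabeedbaa')
  8 → (8, 'dbaa')
  9 → (0, 'dccaabeedbaa')
  10 → (7, 'edbaa')
  11 → (6, 'eedbaa')

SA = [11, 10, 3, 4, 9, 5, 2, 1, 8, 0, 7, 6]
[i] adj suffixes → lcp
  [1] 11/10 → 1 ('a')
  [2] 10/3 → 2 ('aa')
  [3] 3/4 → 1 ('a')
  [4] 4/9 → 0 ('')
  [5] 9/5 → 1 ('b')
  [6] 5/2 → 0 ('')
  [7] 2/1 → 1 ('c')
  [8] 1/8 → 0 ('')
  [9] 8/0 → 1 ('d')
  [10] 0/7 → 0 ('')
  [11] 7/6 → 1 ('e')

n(n+1)/2 = 12·13/2 = 78
Σ LCP = 0 + 1 + 2 + 1 + 0 + 1 + 0 + 1 + 0 + 1 + 0 + 1 = 8
distinct = 78 − 8 = 70

70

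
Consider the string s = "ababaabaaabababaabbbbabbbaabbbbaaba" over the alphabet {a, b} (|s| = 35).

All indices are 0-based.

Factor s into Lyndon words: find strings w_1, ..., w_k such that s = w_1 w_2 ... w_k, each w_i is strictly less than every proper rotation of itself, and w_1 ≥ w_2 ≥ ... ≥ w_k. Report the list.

["ab", "ab", "aab", "aaabababaabbbbabbbaabbbbaab", "a"]

emit factor 1: 'ab' (i=0, period=2)
emit factor 2: 'ab' (i=2, period=2)
emit factor 3: 'aab' (i=4, period=3)
emit factor 4: 'aaabababaabbbbabbbaabbbbaab' (i=7, period=27)
emit factor 5: 'a' (i=34, period=1)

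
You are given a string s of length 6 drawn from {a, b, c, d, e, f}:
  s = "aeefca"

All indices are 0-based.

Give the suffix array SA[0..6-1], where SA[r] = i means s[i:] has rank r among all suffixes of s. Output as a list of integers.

[5, 0, 4, 1, 2, 3]

sorted suffixes:
  #0 SA[0]=5  'a'
  #1 SA[1]=0  'aeefca'
  #2 SA[2]=4  'ca'
  #3 SA[3]=1  'eefca'
  #4 SA[4]=2  'efca'
  #5 SA[5]=3  'fca'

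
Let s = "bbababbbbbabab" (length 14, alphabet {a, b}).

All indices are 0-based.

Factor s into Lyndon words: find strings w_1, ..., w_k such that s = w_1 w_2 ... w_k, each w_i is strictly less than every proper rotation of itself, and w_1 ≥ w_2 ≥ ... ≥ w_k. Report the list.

emit factor 1: 'b' (i=0, period=1)
emit factor 2: 'b' (i=1, period=1)
emit factor 3: 'ababbbbb' (i=2, period=8)
emit factor 4: 'ab' (i=10, period=2)
emit factor 5: 'ab' (i=12, period=2)

["b", "b", "ababbbbb", "ab", "ab"]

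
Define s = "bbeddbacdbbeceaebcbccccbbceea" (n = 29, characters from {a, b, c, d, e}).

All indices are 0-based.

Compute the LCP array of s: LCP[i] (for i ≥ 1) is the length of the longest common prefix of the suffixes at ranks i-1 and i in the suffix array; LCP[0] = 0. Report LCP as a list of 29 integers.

rank | idx | suffix
   0 |  28 | a
   1 |   6 | acdbbeceaebcbccccbbceea
   2 |  14 | aebcbccccbbceea
   3 |   5 | bacdbbeceaebcbccccbbceea
   4 |  23 | bbceea
   5 |   9 | bbeceaebcbccccbbceea
   6 |   0 | bbeddbacdbbeceaebcbccccbbceea
   7 |  16 | bcbccccbbceea
   8 |  18 | bccccbbceea
   9 |  24 | bceea
  10 |  10 | beceaebcbccccbbceea
  11 |   1 | beddbacdbbeceaebcbccccbbceea
  12 |  22 | cbbceea
  13 |  17 | cbccccbbceea
  14 |  21 | ccbbceea
  15 |  20 | cccbbceea
  16 |  19 | ccccbbceea
  17 |   7 | cdbbeceaebcbccccbbceea
  18 |  12 | ceaebcbccccbbceea
  19 |  25 | ceea
  20 |   4 | dbacdbbeceaebcbccccbbceea
  21 |   8 | dbbeceaebcbccccbbceea
  22 |   3 | ddbacdbbeceaebcbccccbbceea
  23 |  27 | ea
  24 |  13 | eaebcbccccbbceea
  25 |  15 | ebcbccccbbceea
  26 |  11 | eceaebcbccccbbceea
  27 |   2 | eddbacdbbeceaebcbccccbbceea
  28 |  26 | eea

SA = [28, 6, 14, 5, 23, 9, 0, 16, 18, 24, 10, 1, 22, 17, 21, 20, 19, 7, 12, 25, 4, 8, 3, 27, 13, 15, 11, 2, 26]
rank  pair      lcp
   1  s[28:],s[6:]  1  'a'
   2  s[6:],s[14:]  1  'a'
   3  s[14:],s[5:]  0  ''
   4  s[5:],s[23:]  1  'b'
   5  s[23:],s[9:]  2  'bb'
   6  s[9:],s[0:]  3  'bbe'
   7  s[0:],s[16:]  1  'b'
   8  s[16:],s[18:]  2  'bc'
   9  s[18:],s[24:]  2  'bc'
  10  s[24:],s[10:]  1  'b'
  11  s[10:],s[1:]  2  'be'
  12  s[1:],s[22:]  0  ''
  13  s[22:],s[17:]  2  'cb'
  14  s[17:],s[21:]  1  'c'
  15  s[21:],s[20:]  2  'cc'
  16  s[20:],s[19:]  3  'ccc'
  17  s[19:],s[7:]  1  'c'
  18  s[7:],s[12:]  1  'c'
  19  s[12:],s[25:]  2  'ce'
  20  s[25:],s[4:]  0  ''
  21  s[4:],s[8:]  2  'db'
  22  s[8:],s[3:]  1  'd'
  23  s[3:],s[27:]  0  ''
  24  s[27:],s[13:]  2  'ea'
  25  s[13:],s[15:]  1  'e'
  26  s[15:],s[11:]  1  'e'
  27  s[11:],s[2:]  1  'e'
  28  s[2:],s[26:]  1  'e'

[0, 1, 1, 0, 1, 2, 3, 1, 2, 2, 1, 2, 0, 2, 1, 2, 3, 1, 1, 2, 0, 2, 1, 0, 2, 1, 1, 1, 1]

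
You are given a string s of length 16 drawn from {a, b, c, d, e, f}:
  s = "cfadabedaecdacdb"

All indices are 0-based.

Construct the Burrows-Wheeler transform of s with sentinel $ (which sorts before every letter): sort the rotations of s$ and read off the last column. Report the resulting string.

rank  rotation           last
    0  $cfadabedaecdacdb  b
    1  abedaecdacdb$cfad  d
    2  acdb$cfadabedaecd  d
    3  adabedaecdacdb$cf  f
    4  aecdacdb$cfadabed  d
    5  b$cfadabedaecdacd  d
    6  bedaecdacdb$cfada  a
    7  cdacdb$cfadabedae  e
    8  cdb$cfadabedaecda  a
    9  cfadabedaecdacdb$  $
   10  dabedaecdacdb$cfa  a
   11  dacdb$cfadabedaec  c
   12  daecdacdb$cfadabe  e
   13  db$cfadabedaecdac  c
   14  ecdacdb$cfadabeda  a
   15  edaecdacdb$cfadab  b
   16  fadabedaecdacdb$c  c

bddfddaea$acecabc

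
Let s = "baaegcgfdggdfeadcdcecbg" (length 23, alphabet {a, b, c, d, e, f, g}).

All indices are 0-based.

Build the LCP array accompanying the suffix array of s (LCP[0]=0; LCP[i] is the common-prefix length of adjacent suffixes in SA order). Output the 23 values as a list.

rank→(start, suffix):
  0 → (1, 'aaegcgfdggdfeadcdcecbg')
  1 → (14, 'adcdcecbg')
  2 → (2, 'aegcgfdggdfeadcdcecbg')
  3 → (0, 'baaegcgfdggdfeadcdcecbg')
  4 → (21, 'bg')
  5 → (20, 'cbg')
  6 → (16, 'cdcecbg')
  7 → (18, 'cecbg')
  8 → (5, 'cgfdggdfeadcdcecbg')
  9 → (15, 'dcdcecbg')
  10 → (17, 'dcecbg')
  11 → (11, 'dfeadcdcecbg')
  12 → (8, 'dggdfeadcdcecbg')
  13 → (13, 'eadcdcecbg')
  14 → (19, 'ecbg')
  15 → (3, 'egcgfdggdfeadcdcecbg')
  16 → (7, 'fdggdfeadcdcecbg')
  17 → (12, 'feadcdcecbg')
  18 → (22, 'g')
  19 → (4, 'gcgfdggdfeadcdcecbg')
  20 → (10, 'gdfeadcdcecbg')
  21 → (6, 'gfdggdfeadcdcecbg')
  22 → (9, 'ggdfeadcdcecbg')

SA = [1, 14, 2, 0, 21, 20, 16, 18, 5, 15, 17, 11, 8, 13, 19, 3, 7, 12, 22, 4, 10, 6, 9]
rank  pair      lcp
   1  s[1:],s[14:]  1  'a'
   2  s[14:],s[2:]  1  'a'
   3  s[2:],s[0:]  0  ''
   4  s[0:],s[21:]  1  'b'
   5  s[21:],s[20:]  0  ''
   6  s[20:],s[16:]  1  'c'
   7  s[16:],s[18:]  1  'c'
   8  s[18:],s[5:]  1  'c'
   9  s[5:],s[15:]  0  ''
  10  s[15:],s[17:]  2  'dc'
  11  s[17:],s[11:]  1  'd'
  12  s[11:],s[8:]  1  'd'
  13  s[8:],s[13:]  0  ''
  14  s[13:],s[19:]  1  'e'
  15  s[19:],s[3:]  1  'e'
  16  s[3:],s[7:]  0  ''
  17  s[7:],s[12:]  1  'f'
  18  s[12:],s[22:]  0  ''
  19  s[22:],s[4:]  1  'g'
  20  s[4:],s[10:]  1  'g'
  21  s[10:],s[6:]  1  'g'
  22  s[6:],s[9:]  1  'g'

[0, 1, 1, 0, 1, 0, 1, 1, 1, 0, 2, 1, 1, 0, 1, 1, 0, 1, 0, 1, 1, 1, 1]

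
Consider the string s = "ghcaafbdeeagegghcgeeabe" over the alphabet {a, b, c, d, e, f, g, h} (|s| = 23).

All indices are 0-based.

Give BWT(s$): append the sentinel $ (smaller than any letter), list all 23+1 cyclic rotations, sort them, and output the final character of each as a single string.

rank  rotation                  last
    0  $ghcaafbdeeagegghcgeeabe  e
    1  aafbdeeagegghcgeeabe$ghc  c
    2  abe$ghcaafbdeeagegghcgee  e
    3  afbdeeagegghcgeeabe$ghca  a
    4  agegghcgeeabe$ghcaafbdee  e
    5  bdeeagegghcgeeabe$ghcaaf  f
    6  be$ghcaafbdeeagegghcgeea  a
    7  caafbdeeagegghcgeeabe$gh  h
    8  cgeeabe$ghcaafbdeeageggh  h
    9  deeagegghcgeeabe$ghcaafb  b
   10  e$ghcaafbdeeagegghcgeeab  b
   11  eabe$ghcaafbdeeagegghcge  e
   12  eagegghcgeeabe$ghcaafbde  e
   13  eeabe$ghcaafbdeeagegghcg  g
   14  eeagegghcgeeabe$ghcaafbd  d
   15  egghcgeeabe$ghcaafbdeeag  g
   16  fbdeeagegghcgeeabe$ghcaa  a
   17  geeabe$ghcaafbdeeagegghc  c
   18  gegghcgeeabe$ghcaafbdeea  a
   19  gghcgeeabe$ghcaafbdeeage  e
   20  ghcaafbdeeagegghcgeeabe$  $
   21  ghcgeeabe$ghcaafbdeeageg  g
   22  hcaafbdeeagegghcgeeabe$g  g
   23  hcgeeabe$ghcaafbdeeagegg  g

eceaefahhbbeegdgacae$ggg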